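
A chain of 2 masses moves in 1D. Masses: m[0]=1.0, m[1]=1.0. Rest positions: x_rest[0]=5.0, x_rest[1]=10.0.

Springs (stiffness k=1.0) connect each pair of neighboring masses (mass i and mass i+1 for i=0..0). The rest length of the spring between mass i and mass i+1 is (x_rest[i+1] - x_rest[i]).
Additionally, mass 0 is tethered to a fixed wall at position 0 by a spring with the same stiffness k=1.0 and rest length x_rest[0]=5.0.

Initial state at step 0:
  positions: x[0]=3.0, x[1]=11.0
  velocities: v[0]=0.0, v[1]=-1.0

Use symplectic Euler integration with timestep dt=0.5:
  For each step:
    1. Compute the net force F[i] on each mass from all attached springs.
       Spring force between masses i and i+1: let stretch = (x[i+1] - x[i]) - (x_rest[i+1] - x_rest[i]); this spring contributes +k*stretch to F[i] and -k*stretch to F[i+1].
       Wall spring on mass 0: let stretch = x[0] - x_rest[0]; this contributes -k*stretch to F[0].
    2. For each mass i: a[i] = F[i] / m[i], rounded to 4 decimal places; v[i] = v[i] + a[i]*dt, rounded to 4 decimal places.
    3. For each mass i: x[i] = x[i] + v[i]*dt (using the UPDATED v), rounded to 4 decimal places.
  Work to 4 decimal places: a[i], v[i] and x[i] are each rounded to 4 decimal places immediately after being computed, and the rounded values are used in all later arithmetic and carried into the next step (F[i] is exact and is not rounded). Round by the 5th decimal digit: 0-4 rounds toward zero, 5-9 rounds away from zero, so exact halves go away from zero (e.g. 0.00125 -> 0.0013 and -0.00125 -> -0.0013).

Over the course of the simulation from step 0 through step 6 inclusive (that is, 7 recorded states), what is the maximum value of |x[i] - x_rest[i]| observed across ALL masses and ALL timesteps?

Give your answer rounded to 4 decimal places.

Answer: 2.3906

Derivation:
Step 0: x=[3.0000 11.0000] v=[0.0000 -1.0000]
Step 1: x=[4.2500 9.7500] v=[2.5000 -2.5000]
Step 2: x=[5.8125 8.3750] v=[3.1250 -2.7500]
Step 3: x=[6.5625 7.6094] v=[1.5000 -1.5313]
Step 4: x=[5.9336 7.8321] v=[-1.2578 0.4453]
Step 5: x=[4.2959 8.8302] v=[-3.2754 1.9961]
Step 6: x=[2.7178 9.9447] v=[-3.1562 2.2290]
Max displacement = 2.3906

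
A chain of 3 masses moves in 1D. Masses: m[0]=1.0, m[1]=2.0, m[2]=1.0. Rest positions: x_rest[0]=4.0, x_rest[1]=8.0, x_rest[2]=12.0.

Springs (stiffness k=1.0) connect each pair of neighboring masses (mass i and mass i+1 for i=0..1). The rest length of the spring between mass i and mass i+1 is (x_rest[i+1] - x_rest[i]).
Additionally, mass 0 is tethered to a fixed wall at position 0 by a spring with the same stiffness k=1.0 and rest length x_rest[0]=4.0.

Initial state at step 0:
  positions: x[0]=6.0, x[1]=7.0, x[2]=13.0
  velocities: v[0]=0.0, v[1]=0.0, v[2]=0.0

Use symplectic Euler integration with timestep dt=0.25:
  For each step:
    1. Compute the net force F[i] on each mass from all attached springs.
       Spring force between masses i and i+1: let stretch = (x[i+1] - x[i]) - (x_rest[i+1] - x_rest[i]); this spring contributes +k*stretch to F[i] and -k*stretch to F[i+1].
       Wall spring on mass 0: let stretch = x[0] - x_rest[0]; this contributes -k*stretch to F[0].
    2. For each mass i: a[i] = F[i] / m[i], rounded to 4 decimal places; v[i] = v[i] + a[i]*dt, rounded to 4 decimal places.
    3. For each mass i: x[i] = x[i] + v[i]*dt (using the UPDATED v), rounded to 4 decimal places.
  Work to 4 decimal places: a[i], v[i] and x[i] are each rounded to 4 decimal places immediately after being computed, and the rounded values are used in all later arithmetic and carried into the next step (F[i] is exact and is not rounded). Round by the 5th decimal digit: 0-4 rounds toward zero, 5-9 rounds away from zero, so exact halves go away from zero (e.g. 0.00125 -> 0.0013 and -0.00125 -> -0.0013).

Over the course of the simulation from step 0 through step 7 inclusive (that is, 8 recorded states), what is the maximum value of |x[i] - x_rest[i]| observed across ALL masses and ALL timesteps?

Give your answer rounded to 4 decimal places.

Answer: 2.0058

Derivation:
Step 0: x=[6.0000 7.0000 13.0000] v=[0.0000 0.0000 0.0000]
Step 1: x=[5.6875 7.1563 12.8750] v=[-1.2500 0.6250 -0.5000]
Step 2: x=[5.1113 7.4454 12.6426] v=[-2.3047 1.1563 -0.9297]
Step 3: x=[4.3616 7.8240 12.3354] v=[-2.9990 1.5142 -1.2290]
Step 4: x=[3.5557 8.2353 11.9962] v=[-3.2238 1.6453 -1.3569]
Step 5: x=[2.8200 8.6179 11.6719] v=[-2.9428 1.5305 -1.2971]
Step 6: x=[2.2704 8.9148 11.4068] v=[-2.1983 1.1875 -1.0606]
Step 7: x=[1.9942 9.0819 11.2359] v=[-1.1048 0.6685 -0.6836]
Max displacement = 2.0058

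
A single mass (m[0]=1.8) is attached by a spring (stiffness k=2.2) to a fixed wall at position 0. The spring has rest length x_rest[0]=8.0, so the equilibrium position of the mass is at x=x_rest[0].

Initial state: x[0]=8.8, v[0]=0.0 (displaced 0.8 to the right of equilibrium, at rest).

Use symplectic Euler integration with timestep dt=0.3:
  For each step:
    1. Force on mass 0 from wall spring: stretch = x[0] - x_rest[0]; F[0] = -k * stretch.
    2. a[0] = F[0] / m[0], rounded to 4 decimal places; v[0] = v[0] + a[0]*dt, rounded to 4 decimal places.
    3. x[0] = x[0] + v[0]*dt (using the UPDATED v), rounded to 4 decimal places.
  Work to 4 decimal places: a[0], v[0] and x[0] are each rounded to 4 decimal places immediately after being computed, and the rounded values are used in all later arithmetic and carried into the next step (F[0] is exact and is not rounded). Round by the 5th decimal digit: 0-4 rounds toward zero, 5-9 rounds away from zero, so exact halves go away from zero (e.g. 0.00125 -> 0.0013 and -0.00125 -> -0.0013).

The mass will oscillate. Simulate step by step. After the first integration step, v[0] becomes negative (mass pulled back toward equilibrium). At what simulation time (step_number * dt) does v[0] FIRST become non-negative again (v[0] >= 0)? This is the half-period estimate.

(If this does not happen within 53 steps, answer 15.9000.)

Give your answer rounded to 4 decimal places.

Step 0: x=[8.8000] v=[0.0000]
Step 1: x=[8.7120] v=[-0.2933]
Step 2: x=[8.5457] v=[-0.5544]
Step 3: x=[8.3194] v=[-0.7545]
Step 4: x=[8.0579] v=[-0.8716]
Step 5: x=[7.7901] v=[-0.8928]
Step 6: x=[7.5453] v=[-0.8159]
Step 7: x=[7.3505] v=[-0.6492]
Step 8: x=[7.2272] v=[-0.4111]
Step 9: x=[7.1889] v=[-0.1278]
Step 10: x=[7.2398] v=[0.1696]
First v>=0 after going negative at step 10, time=3.0000

Answer: 3.0000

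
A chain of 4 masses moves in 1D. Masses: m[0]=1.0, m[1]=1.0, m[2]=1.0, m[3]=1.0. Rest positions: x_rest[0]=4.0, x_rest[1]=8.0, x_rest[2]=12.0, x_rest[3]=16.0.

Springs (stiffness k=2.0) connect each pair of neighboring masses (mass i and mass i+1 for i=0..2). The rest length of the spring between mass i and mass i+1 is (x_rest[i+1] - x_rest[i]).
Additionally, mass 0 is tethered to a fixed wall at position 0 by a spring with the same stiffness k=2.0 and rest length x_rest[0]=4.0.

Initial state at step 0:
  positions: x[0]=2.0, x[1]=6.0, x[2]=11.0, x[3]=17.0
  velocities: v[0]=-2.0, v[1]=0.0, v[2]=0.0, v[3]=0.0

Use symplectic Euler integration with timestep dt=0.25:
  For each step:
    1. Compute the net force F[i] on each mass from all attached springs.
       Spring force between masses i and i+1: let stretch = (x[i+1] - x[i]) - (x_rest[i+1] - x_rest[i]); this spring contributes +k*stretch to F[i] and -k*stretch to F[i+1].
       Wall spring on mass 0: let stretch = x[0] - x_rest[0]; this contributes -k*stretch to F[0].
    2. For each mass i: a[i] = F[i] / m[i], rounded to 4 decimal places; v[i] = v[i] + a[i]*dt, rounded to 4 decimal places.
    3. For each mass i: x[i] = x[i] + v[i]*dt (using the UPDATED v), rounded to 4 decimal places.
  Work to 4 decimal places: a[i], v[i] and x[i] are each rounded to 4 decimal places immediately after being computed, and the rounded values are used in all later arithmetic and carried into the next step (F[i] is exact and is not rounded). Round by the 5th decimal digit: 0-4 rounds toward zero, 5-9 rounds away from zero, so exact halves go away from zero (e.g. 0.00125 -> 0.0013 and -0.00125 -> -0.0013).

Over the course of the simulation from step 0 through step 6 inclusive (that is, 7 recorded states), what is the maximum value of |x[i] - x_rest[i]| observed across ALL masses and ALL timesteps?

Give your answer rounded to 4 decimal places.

Answer: 2.2500

Derivation:
Step 0: x=[2.0000 6.0000 11.0000 17.0000] v=[-2.0000 0.0000 0.0000 0.0000]
Step 1: x=[1.7500 6.1250 11.1250 16.7500] v=[-1.0000 0.5000 0.5000 -1.0000]
Step 2: x=[1.8281 6.3281 11.3281 16.2969] v=[0.3125 0.8125 0.8125 -1.8125]
Step 3: x=[2.2402 6.5937 11.5273 15.7227] v=[1.6485 1.0625 0.7969 -2.2969]
Step 4: x=[2.9165 6.9319 11.6343 15.1241] v=[2.7052 1.3526 0.4278 -2.3946]
Step 5: x=[3.7302 7.3559 11.5897 14.5892] v=[3.2547 1.6961 -0.1785 -2.1395]
Step 6: x=[4.5308 7.8560 11.3908 14.1794] v=[3.2025 2.0002 -0.7957 -1.6393]
Max displacement = 2.2500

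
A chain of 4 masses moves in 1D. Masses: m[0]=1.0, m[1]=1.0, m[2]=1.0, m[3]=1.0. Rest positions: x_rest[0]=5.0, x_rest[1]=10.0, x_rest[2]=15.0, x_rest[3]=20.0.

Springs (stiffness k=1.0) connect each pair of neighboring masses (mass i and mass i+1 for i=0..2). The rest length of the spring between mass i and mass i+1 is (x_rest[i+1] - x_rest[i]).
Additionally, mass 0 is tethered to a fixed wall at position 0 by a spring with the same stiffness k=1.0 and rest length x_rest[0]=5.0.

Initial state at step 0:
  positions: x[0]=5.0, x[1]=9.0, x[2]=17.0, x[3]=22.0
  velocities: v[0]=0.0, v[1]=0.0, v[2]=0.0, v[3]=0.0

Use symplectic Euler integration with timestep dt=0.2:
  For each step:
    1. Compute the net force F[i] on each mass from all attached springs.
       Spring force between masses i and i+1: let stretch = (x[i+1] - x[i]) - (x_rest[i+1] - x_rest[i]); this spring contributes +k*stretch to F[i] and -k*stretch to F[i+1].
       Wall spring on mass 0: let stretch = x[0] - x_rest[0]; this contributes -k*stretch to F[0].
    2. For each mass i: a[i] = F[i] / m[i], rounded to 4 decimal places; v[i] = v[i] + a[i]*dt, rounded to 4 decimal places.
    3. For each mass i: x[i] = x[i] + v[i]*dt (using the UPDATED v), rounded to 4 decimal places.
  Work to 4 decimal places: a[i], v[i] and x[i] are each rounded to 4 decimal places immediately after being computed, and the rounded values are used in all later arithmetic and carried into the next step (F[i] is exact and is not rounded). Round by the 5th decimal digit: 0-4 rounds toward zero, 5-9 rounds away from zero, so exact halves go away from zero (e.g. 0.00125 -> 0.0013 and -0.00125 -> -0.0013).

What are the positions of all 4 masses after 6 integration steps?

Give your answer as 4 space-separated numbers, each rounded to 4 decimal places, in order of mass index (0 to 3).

Answer: 4.7128 11.2156 15.4256 21.7286

Derivation:
Step 0: x=[5.0000 9.0000 17.0000 22.0000] v=[0.0000 0.0000 0.0000 0.0000]
Step 1: x=[4.9600 9.1600 16.8800 22.0000] v=[-0.2000 0.8000 -0.6000 0.0000]
Step 2: x=[4.8896 9.4608 16.6560 21.9952] v=[-0.3520 1.5040 -1.1200 -0.0240]
Step 3: x=[4.8065 9.8666 16.3578 21.9768] v=[-0.4157 2.0288 -1.4912 -0.0918]
Step 4: x=[4.7335 10.3296 16.0247 21.9337] v=[-0.3650 2.3150 -1.6656 -0.2156]
Step 5: x=[4.6950 10.7966 15.7001 21.8542] v=[-0.1925 2.3348 -1.6228 -0.3974]
Step 6: x=[4.7128 11.2156 15.4256 21.7286] v=[0.0888 2.0952 -1.3727 -0.6282]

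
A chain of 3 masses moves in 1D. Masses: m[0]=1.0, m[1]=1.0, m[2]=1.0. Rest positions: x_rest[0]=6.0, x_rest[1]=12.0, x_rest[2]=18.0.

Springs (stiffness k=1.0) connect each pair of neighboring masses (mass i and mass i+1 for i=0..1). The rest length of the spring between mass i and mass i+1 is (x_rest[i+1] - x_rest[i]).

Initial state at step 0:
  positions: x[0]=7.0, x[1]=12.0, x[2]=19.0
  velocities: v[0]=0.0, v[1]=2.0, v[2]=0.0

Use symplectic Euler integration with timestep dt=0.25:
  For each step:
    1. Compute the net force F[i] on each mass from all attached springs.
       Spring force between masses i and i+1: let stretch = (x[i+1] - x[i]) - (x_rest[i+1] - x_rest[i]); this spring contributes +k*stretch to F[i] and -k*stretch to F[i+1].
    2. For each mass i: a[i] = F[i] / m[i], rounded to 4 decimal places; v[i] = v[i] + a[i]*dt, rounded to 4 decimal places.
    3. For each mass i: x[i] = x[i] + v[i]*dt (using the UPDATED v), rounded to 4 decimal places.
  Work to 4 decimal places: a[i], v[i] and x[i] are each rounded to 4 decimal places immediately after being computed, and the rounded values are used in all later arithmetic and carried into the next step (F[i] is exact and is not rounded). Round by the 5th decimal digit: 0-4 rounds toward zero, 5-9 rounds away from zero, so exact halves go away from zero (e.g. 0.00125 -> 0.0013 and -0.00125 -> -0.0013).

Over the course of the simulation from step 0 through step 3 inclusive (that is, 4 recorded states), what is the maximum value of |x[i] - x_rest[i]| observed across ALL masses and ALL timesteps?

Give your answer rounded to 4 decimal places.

Step 0: x=[7.0000 12.0000 19.0000] v=[0.0000 2.0000 0.0000]
Step 1: x=[6.9375 12.6250 18.9375] v=[-0.2500 2.5000 -0.2500]
Step 2: x=[6.8555 13.2891 18.8555] v=[-0.3281 2.6563 -0.3281]
Step 3: x=[6.8006 13.8990 18.8006] v=[-0.2197 2.4395 -0.2197]
Max displacement = 1.8990

Answer: 1.8990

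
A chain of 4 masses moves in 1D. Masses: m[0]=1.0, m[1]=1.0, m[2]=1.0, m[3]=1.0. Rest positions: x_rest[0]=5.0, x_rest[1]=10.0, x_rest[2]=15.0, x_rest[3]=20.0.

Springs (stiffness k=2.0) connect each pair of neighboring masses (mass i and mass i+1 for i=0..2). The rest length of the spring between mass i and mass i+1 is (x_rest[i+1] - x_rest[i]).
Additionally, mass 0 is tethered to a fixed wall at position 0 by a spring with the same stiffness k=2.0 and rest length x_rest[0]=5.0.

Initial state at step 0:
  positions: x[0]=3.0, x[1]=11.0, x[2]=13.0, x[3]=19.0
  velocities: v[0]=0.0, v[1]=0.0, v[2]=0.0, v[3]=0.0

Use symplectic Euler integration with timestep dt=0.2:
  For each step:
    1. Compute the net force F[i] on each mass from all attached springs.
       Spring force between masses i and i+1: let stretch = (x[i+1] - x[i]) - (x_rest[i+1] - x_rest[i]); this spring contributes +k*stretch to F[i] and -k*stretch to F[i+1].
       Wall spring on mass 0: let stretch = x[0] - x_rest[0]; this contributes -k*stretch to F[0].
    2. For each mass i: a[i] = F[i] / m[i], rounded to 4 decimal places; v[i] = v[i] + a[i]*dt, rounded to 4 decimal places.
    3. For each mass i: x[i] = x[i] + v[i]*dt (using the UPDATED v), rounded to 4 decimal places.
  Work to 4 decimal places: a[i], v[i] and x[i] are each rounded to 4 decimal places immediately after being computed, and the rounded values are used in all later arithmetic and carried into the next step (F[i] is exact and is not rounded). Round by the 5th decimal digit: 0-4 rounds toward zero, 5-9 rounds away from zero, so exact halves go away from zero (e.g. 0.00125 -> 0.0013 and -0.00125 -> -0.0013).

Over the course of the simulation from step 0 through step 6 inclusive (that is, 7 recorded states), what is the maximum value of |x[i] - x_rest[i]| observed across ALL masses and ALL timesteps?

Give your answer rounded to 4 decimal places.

Step 0: x=[3.0000 11.0000 13.0000 19.0000] v=[0.0000 0.0000 0.0000 0.0000]
Step 1: x=[3.4000 10.5200 13.3200 18.9200] v=[2.0000 -2.4000 1.6000 -0.4000]
Step 2: x=[4.0976 9.6944 13.8640 18.7920] v=[3.4880 -4.1280 2.7200 -0.6400]
Step 3: x=[4.9151 8.7546 14.4687 18.6698] v=[4.0877 -4.6989 3.0234 -0.6112]
Step 4: x=[5.6466 7.9648 14.9523 18.6115] v=[3.6575 -3.9491 2.4182 -0.2916]
Step 5: x=[6.1118 7.5485 15.1697 18.6604] v=[2.3261 -2.0814 1.0869 0.2447]
Step 6: x=[6.2030 7.6270 15.0566 18.8301] v=[0.4561 0.3924 -0.5653 0.8484]
Max displacement = 2.4515

Answer: 2.4515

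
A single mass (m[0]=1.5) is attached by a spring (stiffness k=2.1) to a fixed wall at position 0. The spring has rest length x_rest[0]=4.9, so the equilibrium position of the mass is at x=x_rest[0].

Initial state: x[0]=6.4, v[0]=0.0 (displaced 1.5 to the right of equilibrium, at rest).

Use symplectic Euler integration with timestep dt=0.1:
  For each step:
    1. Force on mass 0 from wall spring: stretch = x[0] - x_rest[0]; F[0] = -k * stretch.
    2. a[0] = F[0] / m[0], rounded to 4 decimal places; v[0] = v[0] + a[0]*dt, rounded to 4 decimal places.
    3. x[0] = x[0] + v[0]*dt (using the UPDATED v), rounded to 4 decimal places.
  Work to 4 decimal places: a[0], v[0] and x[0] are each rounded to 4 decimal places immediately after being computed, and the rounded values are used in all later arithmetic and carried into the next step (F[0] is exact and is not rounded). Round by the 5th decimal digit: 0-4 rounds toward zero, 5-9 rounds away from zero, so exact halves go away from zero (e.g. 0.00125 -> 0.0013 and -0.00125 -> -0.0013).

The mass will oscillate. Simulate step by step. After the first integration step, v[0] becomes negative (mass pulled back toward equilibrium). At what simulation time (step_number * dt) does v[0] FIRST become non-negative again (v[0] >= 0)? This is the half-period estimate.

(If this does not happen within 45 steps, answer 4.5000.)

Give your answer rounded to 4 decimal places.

Step 0: x=[6.4000] v=[0.0000]
Step 1: x=[6.3790] v=[-0.2100]
Step 2: x=[6.3373] v=[-0.4171]
Step 3: x=[6.2755] v=[-0.6183]
Step 4: x=[6.1944] v=[-0.8109]
Step 5: x=[6.0952] v=[-0.9921]
Step 6: x=[5.9793] v=[-1.1594]
Step 7: x=[5.8483] v=[-1.3105]
Step 8: x=[5.7040] v=[-1.4433]
Step 9: x=[5.5484] v=[-1.5559]
Step 10: x=[5.3837] v=[-1.6467]
Step 11: x=[5.2123] v=[-1.7144]
Step 12: x=[5.0365] v=[-1.7581]
Step 13: x=[4.8588] v=[-1.7772]
Step 14: x=[4.6817] v=[-1.7714]
Step 15: x=[4.5076] v=[-1.7408]
Step 16: x=[4.3390] v=[-1.6859]
Step 17: x=[4.1783] v=[-1.6074]
Step 18: x=[4.0277] v=[-1.5064]
Step 19: x=[3.8893] v=[-1.3843]
Step 20: x=[3.7650] v=[-1.2428]
Step 21: x=[3.6566] v=[-1.0839]
Step 22: x=[3.5656] v=[-0.9098]
Step 23: x=[3.4933] v=[-0.7230]
Step 24: x=[3.4407] v=[-0.5261]
Step 25: x=[3.4085] v=[-0.3218]
Step 26: x=[3.3972] v=[-0.1130]
Step 27: x=[3.4069] v=[0.0974]
First v>=0 after going negative at step 27, time=2.7000

Answer: 2.7000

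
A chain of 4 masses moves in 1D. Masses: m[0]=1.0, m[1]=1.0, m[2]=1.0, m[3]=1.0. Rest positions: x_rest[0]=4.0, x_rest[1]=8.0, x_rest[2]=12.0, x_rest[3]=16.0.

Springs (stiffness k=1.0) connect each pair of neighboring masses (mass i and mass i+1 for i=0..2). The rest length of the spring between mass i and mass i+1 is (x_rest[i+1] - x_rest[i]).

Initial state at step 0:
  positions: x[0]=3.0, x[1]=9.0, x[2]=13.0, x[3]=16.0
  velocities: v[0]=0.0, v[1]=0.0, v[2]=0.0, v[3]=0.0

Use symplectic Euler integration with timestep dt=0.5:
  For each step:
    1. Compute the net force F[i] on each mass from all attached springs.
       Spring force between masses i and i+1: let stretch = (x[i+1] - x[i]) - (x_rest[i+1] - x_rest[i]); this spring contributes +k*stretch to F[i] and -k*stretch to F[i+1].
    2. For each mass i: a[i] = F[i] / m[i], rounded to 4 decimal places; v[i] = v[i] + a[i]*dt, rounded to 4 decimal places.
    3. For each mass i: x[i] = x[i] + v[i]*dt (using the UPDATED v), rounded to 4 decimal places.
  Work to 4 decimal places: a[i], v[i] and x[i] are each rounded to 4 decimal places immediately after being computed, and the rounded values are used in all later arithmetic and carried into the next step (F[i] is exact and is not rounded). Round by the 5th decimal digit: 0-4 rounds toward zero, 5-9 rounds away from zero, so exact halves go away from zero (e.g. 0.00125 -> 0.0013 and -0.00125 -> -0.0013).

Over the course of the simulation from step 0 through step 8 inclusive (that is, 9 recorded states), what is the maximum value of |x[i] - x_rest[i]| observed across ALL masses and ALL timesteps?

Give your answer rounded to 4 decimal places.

Step 0: x=[3.0000 9.0000 13.0000 16.0000] v=[0.0000 0.0000 0.0000 0.0000]
Step 1: x=[3.5000 8.5000 12.7500 16.2500] v=[1.0000 -1.0000 -0.5000 0.5000]
Step 2: x=[4.2500 7.8125 12.3125 16.6250] v=[1.5000 -1.3750 -0.8750 0.7500]
Step 3: x=[4.8907 7.3594 11.8281 16.9219] v=[1.2813 -0.9063 -0.9688 0.5938]
Step 4: x=[5.1486 7.4063 11.5000 16.9454] v=[0.5157 0.0937 -0.6563 0.0469]
Step 5: x=[4.9709 7.9122 11.5098 16.6075] v=[-0.3555 1.0117 0.0196 -0.6758]
Step 6: x=[4.5285 8.5822 11.8947 15.9952] v=[-0.8849 1.3399 0.7697 -1.2247]
Step 7: x=[4.0995 9.0669 12.4766 15.3577] v=[-0.8581 0.9693 1.1637 -1.2750]
Step 8: x=[3.9123 9.1622 12.9263 14.9999] v=[-0.3744 0.1905 0.8994 -0.7156]
Max displacement = 1.1622

Answer: 1.1622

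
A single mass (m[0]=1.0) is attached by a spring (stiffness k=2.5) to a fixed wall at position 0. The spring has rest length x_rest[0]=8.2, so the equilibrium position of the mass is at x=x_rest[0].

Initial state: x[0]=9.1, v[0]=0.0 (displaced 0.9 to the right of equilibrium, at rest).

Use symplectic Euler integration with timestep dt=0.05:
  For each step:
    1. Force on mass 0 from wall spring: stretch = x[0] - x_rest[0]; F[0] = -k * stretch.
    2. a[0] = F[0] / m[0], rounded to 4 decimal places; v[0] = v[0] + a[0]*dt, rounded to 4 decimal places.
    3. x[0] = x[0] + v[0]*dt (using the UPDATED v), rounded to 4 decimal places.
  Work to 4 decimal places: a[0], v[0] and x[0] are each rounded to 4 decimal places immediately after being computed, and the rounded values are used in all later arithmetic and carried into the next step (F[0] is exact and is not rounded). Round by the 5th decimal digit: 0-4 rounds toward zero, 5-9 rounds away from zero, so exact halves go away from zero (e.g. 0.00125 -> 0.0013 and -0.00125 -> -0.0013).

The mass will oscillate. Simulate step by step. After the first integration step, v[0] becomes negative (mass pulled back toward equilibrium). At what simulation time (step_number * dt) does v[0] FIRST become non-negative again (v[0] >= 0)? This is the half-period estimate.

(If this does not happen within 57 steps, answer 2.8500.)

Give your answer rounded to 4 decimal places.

Answer: 2.0000

Derivation:
Step 0: x=[9.1000] v=[0.0000]
Step 1: x=[9.0944] v=[-0.1125]
Step 2: x=[9.0832] v=[-0.2243]
Step 3: x=[9.0665] v=[-0.3347]
Step 4: x=[9.0444] v=[-0.4430]
Step 5: x=[9.0170] v=[-0.5486]
Step 6: x=[8.9845] v=[-0.6507]
Step 7: x=[8.9471] v=[-0.7488]
Step 8: x=[8.9050] v=[-0.8422]
Step 9: x=[8.8585] v=[-0.9303]
Step 10: x=[8.8079] v=[-1.0126]
Step 11: x=[8.7535] v=[-1.0886]
Step 12: x=[8.6956] v=[-1.1578]
Step 13: x=[8.6346] v=[-1.2198]
Step 14: x=[8.5709] v=[-1.2741]
Step 15: x=[8.5049] v=[-1.3205]
Step 16: x=[8.4370] v=[-1.3586]
Step 17: x=[8.3676] v=[-1.3882]
Step 18: x=[8.2971] v=[-1.4092]
Step 19: x=[8.2260] v=[-1.4213]
Step 20: x=[8.1548] v=[-1.4246]
Step 21: x=[8.0839] v=[-1.4190]
Step 22: x=[8.0137] v=[-1.4045]
Step 23: x=[7.9446] v=[-1.3812]
Step 24: x=[7.8771] v=[-1.3493]
Step 25: x=[7.8117] v=[-1.3089]
Step 26: x=[7.7487] v=[-1.2604]
Step 27: x=[7.6885] v=[-1.2040]
Step 28: x=[7.6315] v=[-1.1401]
Step 29: x=[7.5781] v=[-1.0690]
Step 30: x=[7.5285] v=[-0.9913]
Step 31: x=[7.4831] v=[-0.9074]
Step 32: x=[7.4422] v=[-0.8178]
Step 33: x=[7.4060] v=[-0.7231]
Step 34: x=[7.3748] v=[-0.6239]
Step 35: x=[7.3488] v=[-0.5208]
Step 36: x=[7.3281] v=[-0.4144]
Step 37: x=[7.3128] v=[-0.3054]
Step 38: x=[7.3031] v=[-0.1945]
Step 39: x=[7.2990] v=[-0.0824]
Step 40: x=[7.3005] v=[0.0302]
First v>=0 after going negative at step 40, time=2.0000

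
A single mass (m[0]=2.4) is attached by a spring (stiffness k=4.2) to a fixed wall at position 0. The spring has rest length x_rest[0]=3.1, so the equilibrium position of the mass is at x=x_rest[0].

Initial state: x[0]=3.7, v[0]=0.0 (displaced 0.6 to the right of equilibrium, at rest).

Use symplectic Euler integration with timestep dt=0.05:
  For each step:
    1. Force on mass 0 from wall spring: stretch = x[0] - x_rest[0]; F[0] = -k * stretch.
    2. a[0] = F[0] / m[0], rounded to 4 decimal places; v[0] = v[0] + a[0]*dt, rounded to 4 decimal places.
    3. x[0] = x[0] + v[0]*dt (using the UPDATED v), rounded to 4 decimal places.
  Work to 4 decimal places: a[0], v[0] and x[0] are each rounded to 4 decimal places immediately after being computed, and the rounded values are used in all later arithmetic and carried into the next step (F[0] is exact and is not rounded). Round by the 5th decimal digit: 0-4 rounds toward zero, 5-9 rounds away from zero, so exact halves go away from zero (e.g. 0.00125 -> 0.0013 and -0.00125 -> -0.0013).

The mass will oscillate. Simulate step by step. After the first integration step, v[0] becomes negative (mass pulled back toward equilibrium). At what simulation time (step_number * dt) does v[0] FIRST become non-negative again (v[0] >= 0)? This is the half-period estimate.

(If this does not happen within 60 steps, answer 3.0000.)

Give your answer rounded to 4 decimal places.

Step 0: x=[3.7000] v=[0.0000]
Step 1: x=[3.6974] v=[-0.0525]
Step 2: x=[3.6922] v=[-0.1048]
Step 3: x=[3.6844] v=[-0.1566]
Step 4: x=[3.6740] v=[-0.2077]
Step 5: x=[3.6611] v=[-0.2579]
Step 6: x=[3.6458] v=[-0.3070]
Step 7: x=[3.6281] v=[-0.3548]
Step 8: x=[3.6081] v=[-0.4010]
Step 9: x=[3.5858] v=[-0.4455]
Step 10: x=[3.5614] v=[-0.4880]
Step 11: x=[3.5350] v=[-0.5284]
Step 12: x=[3.5067] v=[-0.5665]
Step 13: x=[3.4766] v=[-0.6021]
Step 14: x=[3.4448] v=[-0.6351]
Step 15: x=[3.4115] v=[-0.6653]
Step 16: x=[3.3769] v=[-0.6926]
Step 17: x=[3.3411] v=[-0.7168]
Step 18: x=[3.3042] v=[-0.7379]
Step 19: x=[3.2664] v=[-0.7558]
Step 20: x=[3.2279] v=[-0.7704]
Step 21: x=[3.1888] v=[-0.7816]
Step 22: x=[3.1493] v=[-0.7894]
Step 23: x=[3.1096] v=[-0.7937]
Step 24: x=[3.0699] v=[-0.7945]
Step 25: x=[3.0303] v=[-0.7919]
Step 26: x=[2.9910] v=[-0.7858]
Step 27: x=[2.9522] v=[-0.7763]
Step 28: x=[2.9140] v=[-0.7634]
Step 29: x=[2.8766] v=[-0.7471]
Step 30: x=[2.8402] v=[-0.7276]
Step 31: x=[2.8050] v=[-0.7049]
Step 32: x=[2.7710] v=[-0.6791]
Step 33: x=[2.7385] v=[-0.6503]
Step 34: x=[2.7076] v=[-0.6187]
Step 35: x=[2.6784] v=[-0.5844]
Step 36: x=[2.6510] v=[-0.5475]
Step 37: x=[2.6256] v=[-0.5082]
Step 38: x=[2.6023] v=[-0.4667]
Step 39: x=[2.5811] v=[-0.4232]
Step 40: x=[2.5622] v=[-0.3778]
Step 41: x=[2.5457] v=[-0.3307]
Step 42: x=[2.5316] v=[-0.2822]
Step 43: x=[2.5200] v=[-0.2325]
Step 44: x=[2.5109] v=[-0.1818]
Step 45: x=[2.5044] v=[-0.1303]
Step 46: x=[2.5005] v=[-0.0782]
Step 47: x=[2.4992] v=[-0.0257]
Step 48: x=[2.5005] v=[0.0269]
First v>=0 after going negative at step 48, time=2.4000

Answer: 2.4000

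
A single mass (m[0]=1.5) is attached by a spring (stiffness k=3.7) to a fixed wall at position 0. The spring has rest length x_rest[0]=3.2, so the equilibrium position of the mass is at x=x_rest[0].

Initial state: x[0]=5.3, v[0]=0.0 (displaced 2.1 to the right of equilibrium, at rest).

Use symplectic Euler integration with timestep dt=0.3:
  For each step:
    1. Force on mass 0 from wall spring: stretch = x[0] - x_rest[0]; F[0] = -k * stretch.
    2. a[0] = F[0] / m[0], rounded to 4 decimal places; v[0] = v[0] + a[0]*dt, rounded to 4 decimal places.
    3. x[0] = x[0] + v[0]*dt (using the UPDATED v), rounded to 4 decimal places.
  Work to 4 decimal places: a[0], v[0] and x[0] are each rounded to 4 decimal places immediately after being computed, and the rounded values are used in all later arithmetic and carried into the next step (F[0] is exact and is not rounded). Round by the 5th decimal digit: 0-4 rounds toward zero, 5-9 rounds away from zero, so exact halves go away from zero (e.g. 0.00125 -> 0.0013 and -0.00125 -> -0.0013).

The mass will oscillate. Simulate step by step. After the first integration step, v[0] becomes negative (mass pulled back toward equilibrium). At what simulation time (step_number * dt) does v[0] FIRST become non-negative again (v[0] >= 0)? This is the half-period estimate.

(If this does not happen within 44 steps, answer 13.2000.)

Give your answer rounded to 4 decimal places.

Answer: 2.1000

Derivation:
Step 0: x=[5.3000] v=[0.0000]
Step 1: x=[4.8338] v=[-1.5540]
Step 2: x=[4.0049] v=[-2.7630]
Step 3: x=[2.9973] v=[-3.3586]
Step 4: x=[2.0347] v=[-3.2086]
Step 5: x=[1.3308] v=[-2.3463]
Step 6: x=[1.0419] v=[-0.9631]
Step 7: x=[1.2321] v=[0.6339]
First v>=0 after going negative at step 7, time=2.1000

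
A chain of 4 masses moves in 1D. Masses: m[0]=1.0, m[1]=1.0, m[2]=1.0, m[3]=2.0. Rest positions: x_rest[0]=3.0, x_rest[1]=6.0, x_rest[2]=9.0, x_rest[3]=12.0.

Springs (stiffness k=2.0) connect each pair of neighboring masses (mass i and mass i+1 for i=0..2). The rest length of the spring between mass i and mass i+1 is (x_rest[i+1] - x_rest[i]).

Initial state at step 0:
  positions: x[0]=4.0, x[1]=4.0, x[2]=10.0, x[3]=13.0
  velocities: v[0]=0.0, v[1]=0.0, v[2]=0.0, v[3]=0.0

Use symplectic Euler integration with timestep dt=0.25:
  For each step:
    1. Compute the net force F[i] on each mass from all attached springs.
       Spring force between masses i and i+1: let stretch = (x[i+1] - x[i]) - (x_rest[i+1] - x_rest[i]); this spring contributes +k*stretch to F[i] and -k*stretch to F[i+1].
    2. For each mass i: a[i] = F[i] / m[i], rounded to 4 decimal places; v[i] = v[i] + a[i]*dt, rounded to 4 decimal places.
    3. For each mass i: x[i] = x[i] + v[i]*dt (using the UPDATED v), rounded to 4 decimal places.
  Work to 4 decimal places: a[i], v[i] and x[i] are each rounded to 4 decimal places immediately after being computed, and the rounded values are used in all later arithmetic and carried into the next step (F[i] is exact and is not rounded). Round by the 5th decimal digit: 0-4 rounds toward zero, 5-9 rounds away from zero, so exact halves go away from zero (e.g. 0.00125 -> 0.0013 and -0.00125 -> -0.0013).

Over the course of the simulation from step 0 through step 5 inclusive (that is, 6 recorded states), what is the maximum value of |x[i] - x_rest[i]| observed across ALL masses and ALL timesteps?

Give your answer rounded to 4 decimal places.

Step 0: x=[4.0000 4.0000 10.0000 13.0000] v=[0.0000 0.0000 0.0000 0.0000]
Step 1: x=[3.6250 4.7500 9.6250 13.0000] v=[-1.5000 3.0000 -1.5000 0.0000]
Step 2: x=[3.0156 5.9688 9.0625 12.9766] v=[-2.4375 4.8750 -2.2500 -0.0938]
Step 3: x=[2.4004 7.2051 8.6026 12.8960] v=[-2.4609 4.9453 -1.8398 -0.3223]
Step 4: x=[2.0108 8.0155 8.5046 12.7346] v=[-1.5586 3.2417 -0.3919 -0.6457]
Step 5: x=[1.9967 8.1365 8.8743 12.4963] v=[-0.0563 0.4839 1.4786 -0.9532]
Max displacement = 2.1365

Answer: 2.1365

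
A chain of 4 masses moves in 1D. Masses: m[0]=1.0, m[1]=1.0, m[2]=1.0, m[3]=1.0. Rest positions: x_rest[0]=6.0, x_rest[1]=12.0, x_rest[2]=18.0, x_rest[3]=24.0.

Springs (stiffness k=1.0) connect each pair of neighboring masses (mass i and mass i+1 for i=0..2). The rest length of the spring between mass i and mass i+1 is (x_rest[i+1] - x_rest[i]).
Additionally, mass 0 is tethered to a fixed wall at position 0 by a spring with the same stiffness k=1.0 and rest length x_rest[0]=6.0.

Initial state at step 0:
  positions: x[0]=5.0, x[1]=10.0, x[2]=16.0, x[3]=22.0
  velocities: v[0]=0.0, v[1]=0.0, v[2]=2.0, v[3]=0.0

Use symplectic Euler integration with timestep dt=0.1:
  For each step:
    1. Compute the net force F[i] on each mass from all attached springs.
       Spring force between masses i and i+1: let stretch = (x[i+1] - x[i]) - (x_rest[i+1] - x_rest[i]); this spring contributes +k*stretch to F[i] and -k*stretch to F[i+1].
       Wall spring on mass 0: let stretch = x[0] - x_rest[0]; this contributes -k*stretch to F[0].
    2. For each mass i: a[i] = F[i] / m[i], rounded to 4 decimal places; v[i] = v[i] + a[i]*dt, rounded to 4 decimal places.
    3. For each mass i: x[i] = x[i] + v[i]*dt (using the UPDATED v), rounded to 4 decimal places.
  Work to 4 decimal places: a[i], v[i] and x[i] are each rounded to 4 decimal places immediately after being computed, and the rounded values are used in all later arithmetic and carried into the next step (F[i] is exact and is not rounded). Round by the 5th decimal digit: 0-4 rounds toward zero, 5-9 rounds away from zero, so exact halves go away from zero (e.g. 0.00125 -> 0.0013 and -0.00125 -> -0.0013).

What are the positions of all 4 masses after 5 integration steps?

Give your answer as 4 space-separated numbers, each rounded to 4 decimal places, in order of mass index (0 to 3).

Answer: 5.0038 10.1815 16.9259 22.0387

Derivation:
Step 0: x=[5.0000 10.0000 16.0000 22.0000] v=[0.0000 0.0000 2.0000 0.0000]
Step 1: x=[5.0000 10.0100 16.2000 22.0000] v=[0.0000 0.1000 2.0000 0.0000]
Step 2: x=[5.0001 10.0318 16.3961 22.0020] v=[0.0010 0.2180 1.9610 0.0200]
Step 3: x=[5.0005 10.0669 16.5846 22.0079] v=[0.0042 0.3513 1.8852 0.0594]
Step 4: x=[5.0016 10.1165 16.7622 22.0196] v=[0.0108 0.4964 1.7758 0.1171]
Step 5: x=[5.0038 10.1815 16.9259 22.0387] v=[0.0221 0.6495 1.6370 0.1914]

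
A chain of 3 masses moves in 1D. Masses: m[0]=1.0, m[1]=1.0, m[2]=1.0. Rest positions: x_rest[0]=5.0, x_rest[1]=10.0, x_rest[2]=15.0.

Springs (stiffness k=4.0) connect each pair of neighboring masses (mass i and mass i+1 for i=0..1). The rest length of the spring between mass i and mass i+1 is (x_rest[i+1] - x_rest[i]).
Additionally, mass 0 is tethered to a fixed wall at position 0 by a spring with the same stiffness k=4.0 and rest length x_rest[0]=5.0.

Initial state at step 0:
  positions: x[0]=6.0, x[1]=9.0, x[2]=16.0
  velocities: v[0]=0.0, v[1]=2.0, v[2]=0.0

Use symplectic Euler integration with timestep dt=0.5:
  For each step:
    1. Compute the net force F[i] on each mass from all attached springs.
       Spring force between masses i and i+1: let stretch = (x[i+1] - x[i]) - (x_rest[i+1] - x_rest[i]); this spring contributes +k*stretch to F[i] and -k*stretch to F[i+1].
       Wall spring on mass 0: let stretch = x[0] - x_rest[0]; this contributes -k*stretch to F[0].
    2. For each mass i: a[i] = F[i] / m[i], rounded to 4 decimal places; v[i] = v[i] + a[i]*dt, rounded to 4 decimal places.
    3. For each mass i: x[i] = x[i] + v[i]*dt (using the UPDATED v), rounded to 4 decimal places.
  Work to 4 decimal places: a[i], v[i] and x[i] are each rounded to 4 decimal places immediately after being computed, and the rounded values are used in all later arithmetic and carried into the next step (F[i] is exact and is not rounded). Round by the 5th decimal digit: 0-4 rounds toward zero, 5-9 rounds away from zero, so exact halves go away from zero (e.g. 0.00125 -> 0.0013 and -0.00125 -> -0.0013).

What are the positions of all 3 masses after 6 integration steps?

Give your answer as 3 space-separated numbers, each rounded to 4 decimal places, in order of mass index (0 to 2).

Step 0: x=[6.0000 9.0000 16.0000] v=[0.0000 2.0000 0.0000]
Step 1: x=[3.0000 14.0000 14.0000] v=[-6.0000 10.0000 -4.0000]
Step 2: x=[8.0000 8.0000 17.0000] v=[10.0000 -12.0000 6.0000]
Step 3: x=[5.0000 11.0000 16.0000] v=[-6.0000 6.0000 -2.0000]
Step 4: x=[3.0000 13.0000 15.0000] v=[-4.0000 4.0000 -2.0000]
Step 5: x=[8.0000 7.0000 17.0000] v=[10.0000 -12.0000 4.0000]
Step 6: x=[4.0000 12.0000 14.0000] v=[-8.0000 10.0000 -6.0000]

Answer: 4.0000 12.0000 14.0000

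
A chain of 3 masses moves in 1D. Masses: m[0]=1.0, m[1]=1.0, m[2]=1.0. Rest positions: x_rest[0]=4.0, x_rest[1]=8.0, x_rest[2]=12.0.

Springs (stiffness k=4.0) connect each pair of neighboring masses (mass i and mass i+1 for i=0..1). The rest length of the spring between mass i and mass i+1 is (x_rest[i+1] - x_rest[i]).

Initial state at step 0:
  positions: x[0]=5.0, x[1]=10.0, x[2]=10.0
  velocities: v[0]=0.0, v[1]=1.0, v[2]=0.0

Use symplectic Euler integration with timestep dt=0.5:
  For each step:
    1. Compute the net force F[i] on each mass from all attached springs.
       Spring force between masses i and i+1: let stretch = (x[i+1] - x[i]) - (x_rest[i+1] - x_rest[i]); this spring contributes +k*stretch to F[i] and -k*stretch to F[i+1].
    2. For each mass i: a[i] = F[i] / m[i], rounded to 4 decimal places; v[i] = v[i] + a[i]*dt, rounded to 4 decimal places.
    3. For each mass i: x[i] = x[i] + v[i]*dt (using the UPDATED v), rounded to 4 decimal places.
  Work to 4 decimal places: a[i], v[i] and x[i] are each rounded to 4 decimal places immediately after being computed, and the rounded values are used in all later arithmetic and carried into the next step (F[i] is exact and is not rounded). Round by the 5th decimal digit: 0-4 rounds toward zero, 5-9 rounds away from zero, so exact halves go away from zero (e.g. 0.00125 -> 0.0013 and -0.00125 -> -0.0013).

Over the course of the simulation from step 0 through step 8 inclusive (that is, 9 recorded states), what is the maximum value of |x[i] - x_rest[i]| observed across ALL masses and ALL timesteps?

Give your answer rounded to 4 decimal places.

Answer: 3.0000

Derivation:
Step 0: x=[5.0000 10.0000 10.0000] v=[0.0000 1.0000 0.0000]
Step 1: x=[6.0000 5.5000 14.0000] v=[2.0000 -9.0000 8.0000]
Step 2: x=[2.5000 10.0000 13.5000] v=[-7.0000 9.0000 -1.0000]
Step 3: x=[2.5000 10.5000 13.5000] v=[0.0000 1.0000 0.0000]
Step 4: x=[6.5000 6.0000 14.5000] v=[8.0000 -9.0000 2.0000]
Step 5: x=[6.0000 10.5000 11.0000] v=[-1.0000 9.0000 -7.0000]
Step 6: x=[6.0000 11.0000 11.0000] v=[0.0000 1.0000 0.0000]
Step 7: x=[7.0000 6.5000 15.0000] v=[2.0000 -9.0000 8.0000]
Step 8: x=[3.5000 11.0000 14.5000] v=[-7.0000 9.0000 -1.0000]
Max displacement = 3.0000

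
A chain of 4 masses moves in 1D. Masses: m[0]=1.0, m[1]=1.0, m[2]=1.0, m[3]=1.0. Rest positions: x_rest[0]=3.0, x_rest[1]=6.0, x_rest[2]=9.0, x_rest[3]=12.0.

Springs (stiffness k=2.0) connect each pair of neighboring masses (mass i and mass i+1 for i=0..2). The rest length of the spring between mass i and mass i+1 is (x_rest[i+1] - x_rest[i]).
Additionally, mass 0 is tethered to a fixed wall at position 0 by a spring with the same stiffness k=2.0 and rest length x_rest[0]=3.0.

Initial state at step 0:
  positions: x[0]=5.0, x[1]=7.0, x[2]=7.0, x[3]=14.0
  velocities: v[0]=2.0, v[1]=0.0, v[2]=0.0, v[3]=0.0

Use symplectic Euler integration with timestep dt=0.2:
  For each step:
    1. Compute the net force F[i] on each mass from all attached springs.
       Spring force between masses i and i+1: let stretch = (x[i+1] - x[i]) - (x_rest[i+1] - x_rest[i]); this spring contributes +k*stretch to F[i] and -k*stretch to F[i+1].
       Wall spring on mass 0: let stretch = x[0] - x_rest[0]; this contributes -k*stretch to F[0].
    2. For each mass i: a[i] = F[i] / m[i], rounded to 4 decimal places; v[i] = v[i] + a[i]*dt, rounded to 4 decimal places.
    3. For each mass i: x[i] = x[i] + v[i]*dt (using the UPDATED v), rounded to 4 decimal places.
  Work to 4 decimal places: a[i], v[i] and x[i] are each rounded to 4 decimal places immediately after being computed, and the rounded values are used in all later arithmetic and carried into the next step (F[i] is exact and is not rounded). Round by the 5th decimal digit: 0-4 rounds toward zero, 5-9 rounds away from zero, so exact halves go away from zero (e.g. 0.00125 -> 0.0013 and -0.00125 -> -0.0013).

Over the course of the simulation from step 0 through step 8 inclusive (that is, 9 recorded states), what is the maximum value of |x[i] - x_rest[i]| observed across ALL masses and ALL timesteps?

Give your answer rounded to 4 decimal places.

Answer: 3.1275

Derivation:
Step 0: x=[5.0000 7.0000 7.0000 14.0000] v=[2.0000 0.0000 0.0000 0.0000]
Step 1: x=[5.1600 6.8400 7.5600 13.6800] v=[0.8000 -0.8000 2.8000 -1.6000]
Step 2: x=[5.0416 6.6032 8.5520 13.1104] v=[-0.5920 -1.1840 4.9600 -2.8480]
Step 3: x=[4.6448 6.3974 9.7528 12.4161] v=[-1.9840 -1.0291 6.0038 -3.4714]
Step 4: x=[4.0166 6.3198 10.8982 11.7488] v=[-3.1409 -0.3880 5.7270 -3.3367]
Step 5: x=[3.2513 6.4242 11.7454 11.2534] v=[-3.8263 0.5221 4.2359 -2.4769]
Step 6: x=[2.4798 6.7005 12.1275 11.0374] v=[-3.8577 1.3814 1.9106 -1.0801]
Step 7: x=[1.8475 7.0733 11.9883 11.1486] v=[-3.1613 1.8639 -0.6962 0.5559]
Step 8: x=[1.4855 7.4212 11.3887 11.5670] v=[-1.8100 1.7396 -2.9981 2.0918]
Max displacement = 3.1275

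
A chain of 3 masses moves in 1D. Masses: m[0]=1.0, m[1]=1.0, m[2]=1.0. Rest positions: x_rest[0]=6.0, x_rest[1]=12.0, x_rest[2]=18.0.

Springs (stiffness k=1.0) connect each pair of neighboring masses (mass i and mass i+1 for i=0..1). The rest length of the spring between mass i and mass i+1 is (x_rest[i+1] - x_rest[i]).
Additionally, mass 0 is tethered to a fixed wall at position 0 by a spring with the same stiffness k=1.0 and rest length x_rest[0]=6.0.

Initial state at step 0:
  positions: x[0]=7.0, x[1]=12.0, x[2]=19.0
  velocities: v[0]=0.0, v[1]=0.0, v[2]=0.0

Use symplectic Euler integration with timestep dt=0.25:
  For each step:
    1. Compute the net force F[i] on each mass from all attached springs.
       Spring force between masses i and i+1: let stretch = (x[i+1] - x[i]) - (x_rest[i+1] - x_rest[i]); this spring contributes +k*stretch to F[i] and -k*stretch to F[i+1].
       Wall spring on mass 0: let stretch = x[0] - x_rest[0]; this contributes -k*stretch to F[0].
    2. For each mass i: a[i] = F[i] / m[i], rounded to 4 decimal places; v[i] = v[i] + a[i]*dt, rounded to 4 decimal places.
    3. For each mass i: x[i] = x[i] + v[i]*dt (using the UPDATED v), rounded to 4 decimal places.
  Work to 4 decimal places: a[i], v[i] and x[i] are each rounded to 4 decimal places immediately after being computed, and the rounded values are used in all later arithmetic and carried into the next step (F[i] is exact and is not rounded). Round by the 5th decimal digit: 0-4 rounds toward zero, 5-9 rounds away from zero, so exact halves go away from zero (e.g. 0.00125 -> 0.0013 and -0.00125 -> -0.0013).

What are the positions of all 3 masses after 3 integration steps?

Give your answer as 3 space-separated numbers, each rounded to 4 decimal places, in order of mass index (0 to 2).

Step 0: x=[7.0000 12.0000 19.0000] v=[0.0000 0.0000 0.0000]
Step 1: x=[6.8750 12.1250 18.9375] v=[-0.5000 0.5000 -0.2500]
Step 2: x=[6.6484 12.3477 18.8242] v=[-0.9063 0.8906 -0.4531]
Step 3: x=[6.3625 12.6189 18.6812] v=[-1.1436 1.0849 -0.5722]

Answer: 6.3625 12.6189 18.6812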